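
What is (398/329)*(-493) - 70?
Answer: -219244/329 ≈ -666.40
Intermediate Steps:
(398/329)*(-493) - 70 = -196214/329 - 70 = -219244/329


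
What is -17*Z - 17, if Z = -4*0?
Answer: -17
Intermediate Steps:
Z = 0
-17*Z - 17 = -17*0 - 17 = 0 - 17 = -17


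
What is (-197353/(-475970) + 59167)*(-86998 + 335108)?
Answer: 698725256764173/47597 ≈ 1.4680e+10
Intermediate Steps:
(-197353/(-475970) + 59167)*(-86998 + 335108) = (-197353*(-1/475970) + 59167)*248110 = (197353/475970 + 59167)*248110 = (28161914343/475970)*248110 = 698725256764173/47597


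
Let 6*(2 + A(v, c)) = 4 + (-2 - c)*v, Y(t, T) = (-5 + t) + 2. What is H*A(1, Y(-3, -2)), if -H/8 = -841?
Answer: -13456/3 ≈ -4485.3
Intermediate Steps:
H = 6728 (H = -8*(-841) = 6728)
Y(t, T) = -3 + t
A(v, c) = -4/3 + v*(-2 - c)/6 (A(v, c) = -2 + (4 + (-2 - c)*v)/6 = -2 + (4 + v*(-2 - c))/6 = -2 + (⅔ + v*(-2 - c)/6) = -4/3 + v*(-2 - c)/6)
H*A(1, Y(-3, -2)) = 6728*(-4/3 - ⅓*1 - ⅙*(-3 - 3)*1) = 6728*(-4/3 - ⅓ - ⅙*(-6)*1) = 6728*(-4/3 - ⅓ + 1) = 6728*(-⅔) = -13456/3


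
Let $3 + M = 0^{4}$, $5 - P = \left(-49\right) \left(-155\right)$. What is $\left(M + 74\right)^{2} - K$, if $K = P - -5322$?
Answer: $7309$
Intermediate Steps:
$P = -7590$ ($P = 5 - \left(-49\right) \left(-155\right) = 5 - 7595 = -7590$)
$M = -3$ ($M = -3 + 0^{4} = -3 + 0 = -3$)
$K = -2268$ ($K = -7590 - -5322 = -7590 + 5322 = -2268$)
$\left(M + 74\right)^{2} - K = \left(-3 + 74\right)^{2} - -2268 = 71^{2} + 2268 = 5041 + 2268 = 7309$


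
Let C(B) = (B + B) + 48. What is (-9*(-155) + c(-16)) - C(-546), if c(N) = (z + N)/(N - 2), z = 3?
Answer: 43915/18 ≈ 2439.7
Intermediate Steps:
c(N) = (3 + N)/(-2 + N) (c(N) = (3 + N)/(N - 2) = (3 + N)/(-2 + N))
C(B) = 48 + 2*B (C(B) = 2*B + 48 = 48 + 2*B)
(-9*(-155) + c(-16)) - C(-546) = (-9*(-155) + (3 - 16)/(-2 - 16)) - (48 + 2*(-546)) = (1395 - 13/(-18)) - (48 - 1092) = (1395 - 1/18*(-13)) - 1*(-1044) = (1395 + 13/18) + 1044 = 25123/18 + 1044 = 43915/18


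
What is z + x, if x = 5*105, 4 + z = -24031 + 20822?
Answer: -2688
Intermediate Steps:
z = -3213 (z = -4 + (-24031 + 20822) = -4 - 3209 = -3213)
x = 525
z + x = -3213 + 525 = -2688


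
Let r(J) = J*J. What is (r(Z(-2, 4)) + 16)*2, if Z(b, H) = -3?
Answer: 50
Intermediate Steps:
r(J) = J²
(r(Z(-2, 4)) + 16)*2 = ((-3)² + 16)*2 = (9 + 16)*2 = 25*2 = 50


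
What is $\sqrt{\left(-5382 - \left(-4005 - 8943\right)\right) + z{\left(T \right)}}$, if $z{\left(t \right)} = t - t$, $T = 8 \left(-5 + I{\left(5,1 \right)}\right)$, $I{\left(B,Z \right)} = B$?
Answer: $\sqrt{7566} \approx 86.983$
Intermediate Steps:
$T = 0$ ($T = 8 \left(-5 + 5\right) = 8 \cdot 0 = 0$)
$z{\left(t \right)} = 0$
$\sqrt{\left(-5382 - \left(-4005 - 8943\right)\right) + z{\left(T \right)}} = \sqrt{\left(-5382 - \left(-4005 - 8943\right)\right) + 0} = \sqrt{\left(-5382 - -12948\right) + 0} = \sqrt{\left(-5382 + 12948\right) + 0} = \sqrt{7566 + 0} = \sqrt{7566}$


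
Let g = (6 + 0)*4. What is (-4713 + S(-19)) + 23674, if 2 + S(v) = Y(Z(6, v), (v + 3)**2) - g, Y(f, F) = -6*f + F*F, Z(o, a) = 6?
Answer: 84435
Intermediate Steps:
Y(f, F) = F**2 - 6*f (Y(f, F) = -6*f + F**2 = F**2 - 6*f)
g = 24 (g = 6*4 = 24)
S(v) = -62 + (3 + v)**4 (S(v) = -2 + ((((v + 3)**2)**2 - 6*6) - 1*24) = -2 + ((((3 + v)**2)**2 - 36) - 24) = -2 + (((3 + v)**4 - 36) - 24) = -2 + ((-36 + (3 + v)**4) - 24) = -2 + (-60 + (3 + v)**4) = -62 + (3 + v)**4)
(-4713 + S(-19)) + 23674 = (-4713 + (-62 + (3 - 19)**4)) + 23674 = (-4713 + (-62 + (-16)**4)) + 23674 = (-4713 + (-62 + 65536)) + 23674 = (-4713 + 65474) + 23674 = 60761 + 23674 = 84435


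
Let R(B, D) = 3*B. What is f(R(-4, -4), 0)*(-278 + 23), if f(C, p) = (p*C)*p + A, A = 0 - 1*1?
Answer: 255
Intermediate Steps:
A = -1 (A = 0 - 1 = -1)
f(C, p) = -1 + C*p² (f(C, p) = (p*C)*p - 1 = (C*p)*p - 1 = C*p² - 1 = -1 + C*p²)
f(R(-4, -4), 0)*(-278 + 23) = (-1 + (3*(-4))*0²)*(-278 + 23) = (-1 - 12*0)*(-255) = (-1 + 0)*(-255) = -1*(-255) = 255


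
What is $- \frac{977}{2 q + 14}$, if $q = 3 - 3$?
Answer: $- \frac{977}{14} \approx -69.786$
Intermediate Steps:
$q = 0$
$- \frac{977}{2 q + 14} = - \frac{977}{2 \cdot 0 + 14} = - \frac{977}{0 + 14} = - \frac{977}{14}$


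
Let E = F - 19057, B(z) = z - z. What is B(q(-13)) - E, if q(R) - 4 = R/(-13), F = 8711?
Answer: 10346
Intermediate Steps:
q(R) = 4 - R/13 (q(R) = 4 + R/(-13) = 4 + R*(-1/13) = 4 - R/13)
B(z) = 0
E = -10346 (E = 8711 - 19057 = -10346)
B(q(-13)) - E = 0 - 1*(-10346) = 0 + 10346 = 10346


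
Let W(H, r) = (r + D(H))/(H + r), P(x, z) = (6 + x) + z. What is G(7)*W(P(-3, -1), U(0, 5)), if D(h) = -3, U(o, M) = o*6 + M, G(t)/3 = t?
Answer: 6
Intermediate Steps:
G(t) = 3*t
U(o, M) = M + 6*o (U(o, M) = 6*o + M = M + 6*o)
P(x, z) = 6 + x + z
W(H, r) = (-3 + r)/(H + r) (W(H, r) = (r - 3)/(H + r) = (-3 + r)/(H + r))
G(7)*W(P(-3, -1), U(0, 5)) = (3*7)*((-3 + (5 + 6*0))/((6 - 3 - 1) + (5 + 6*0))) = 21*((-3 + (5 + 0))/(2 + (5 + 0))) = 21*((-3 + 5)/(2 + 5)) = 21*(2/7) = 6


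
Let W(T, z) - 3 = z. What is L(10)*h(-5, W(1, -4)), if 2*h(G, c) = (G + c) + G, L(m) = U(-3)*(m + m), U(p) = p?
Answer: 330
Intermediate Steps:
L(m) = -6*m (L(m) = -3*(m + m) = -6*m)
W(T, z) = 3 + z
h(G, c) = G + c/2 (h(G, c) = ((G + c) + G)/2 = (c + 2*G)/2 = G + c/2)
L(10)*h(-5, W(1, -4)) = (-6*10)*(-5 + (3 - 4)/2) = -60*(-5 + (½)*(-1)) = -60*(-5 - ½) = -60*(-11/2) = 330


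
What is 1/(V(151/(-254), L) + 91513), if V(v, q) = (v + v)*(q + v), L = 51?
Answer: 32258/2950093101 ≈ 1.0935e-5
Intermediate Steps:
V(v, q) = 2*v*(q + v) (V(v, q) = (2*v)*(q + v) = 2*v*(q + v))
1/(V(151/(-254), L) + 91513) = 1/(2*(151/(-254))*(51 + 151/(-254)) + 91513) = 1/(2*(151*(-1/254))*(51 + 151*(-1/254)) + 91513) = 1/(2*(-151/254)*(51 - 151/254) + 91513) = 1/(2*(-151/254)*(12803/254) + 91513) = 1/(-1933253/32258 + 91513) = 1/(2950093101/32258) = 32258/2950093101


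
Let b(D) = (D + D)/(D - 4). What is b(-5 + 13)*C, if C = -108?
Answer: -432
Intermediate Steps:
b(D) = 2*D/(-4 + D) (b(D) = (2*D)/(-4 + D) = 2*D/(-4 + D))
b(-5 + 13)*C = (2*(-5 + 13)/(-4 + (-5 + 13)))*(-108) = (2*8/(-4 + 8))*(-108) = (2*8/4)*(-108) = (2*8*(¼))*(-108) = 4*(-108) = -432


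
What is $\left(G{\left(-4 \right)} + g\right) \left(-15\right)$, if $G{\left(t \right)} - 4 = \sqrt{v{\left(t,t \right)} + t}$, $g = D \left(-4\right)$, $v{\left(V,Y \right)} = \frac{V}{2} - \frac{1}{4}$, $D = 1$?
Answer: $- \frac{75 i}{2} \approx - 37.5 i$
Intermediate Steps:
$v{\left(V,Y \right)} = - \frac{1}{4} + \frac{V}{2}$ ($v{\left(V,Y \right)} = V \frac{1}{2} - \frac{1}{4} = \frac{V}{2} - \frac{1}{4} = - \frac{1}{4} + \frac{V}{2}$)
$g = -4$ ($g = 1 \left(-4\right) = -4$)
$G{\left(t \right)} = 4 + \sqrt{- \frac{1}{4} + \frac{3 t}{2}}$ ($G{\left(t \right)} = 4 + \sqrt{\left(- \frac{1}{4} + \frac{t}{2}\right) + t} = 4 + \sqrt{- \frac{1}{4} + \frac{3 t}{2}}$)
$\left(G{\left(-4 \right)} + g\right) \left(-15\right) = \left(\left(4 + \frac{\sqrt{-1 + 6 \left(-4\right)}}{2}\right) - 4\right) \left(-15\right) = \left(\left(4 + \frac{\sqrt{-1 - 24}}{2}\right) - 4\right) \left(-15\right) = \left(\left(4 + \frac{\sqrt{-25}}{2}\right) - 4\right) \left(-15\right) = \left(\left(4 + \frac{5 i}{2}\right) - 4\right) \left(-15\right) = \frac{5 i}{2} \left(-15\right) = - \frac{75 i}{2}$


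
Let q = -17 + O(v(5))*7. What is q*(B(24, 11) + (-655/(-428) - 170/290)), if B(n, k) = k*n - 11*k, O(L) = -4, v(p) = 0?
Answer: -80398575/12412 ≈ -6477.5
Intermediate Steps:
B(n, k) = -11*k + k*n
q = -45 (q = -17 - 4*7 = -17 - 28 = -45)
q*(B(24, 11) + (-655/(-428) - 170/290)) = -45*(11*(-11 + 24) + (-655/(-428) - 170/290)) = -45*(11*13 + (-655*(-1/428) - 170*1/290)) = -45*(143 + (655/428 - 17/29)) = -45*(143 + 11719/12412) = -45*1786635/12412 = -80398575/12412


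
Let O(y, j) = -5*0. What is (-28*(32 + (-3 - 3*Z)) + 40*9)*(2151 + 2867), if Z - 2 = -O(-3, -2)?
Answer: -1425112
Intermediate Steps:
O(y, j) = 0
Z = 2 (Z = 2 - 1*0 = 2 + 0 = 2)
(-28*(32 + (-3 - 3*Z)) + 40*9)*(2151 + 2867) = (-28*(32 + (-3 - 3*2)) + 40*9)*(2151 + 2867) = (-28*(32 + (-3 - 6)) + 360)*5018 = (-28*(32 - 9) + 360)*5018 = (-28*23 + 360)*5018 = (-644 + 360)*5018 = -284*5018 = -1425112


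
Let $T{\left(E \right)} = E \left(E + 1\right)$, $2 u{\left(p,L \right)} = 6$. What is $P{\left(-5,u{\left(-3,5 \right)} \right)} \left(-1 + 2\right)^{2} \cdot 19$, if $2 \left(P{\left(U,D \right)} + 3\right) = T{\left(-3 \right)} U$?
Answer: $-342$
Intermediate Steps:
$u{\left(p,L \right)} = 3$ ($u{\left(p,L \right)} = \frac{1}{2} \cdot 6 = 3$)
$T{\left(E \right)} = E \left(1 + E\right)$
$P{\left(U,D \right)} = -3 + 3 U$ ($P{\left(U,D \right)} = -3 + \frac{- 3 \left(1 - 3\right) U}{2} = -3 + \frac{\left(-3\right) \left(-2\right) U}{2} = -3 + \frac{6 U}{2} = -3 + 3 U$)
$P{\left(-5,u{\left(-3,5 \right)} \right)} \left(-1 + 2\right)^{2} \cdot 19 = \left(-3 + 3 \left(-5\right)\right) \left(-1 + 2\right)^{2} \cdot 19 = \left(-3 - 15\right) 1^{2} \cdot 19 = \left(-18\right) 1 \cdot 19 = \left(-18\right) 19 = -342$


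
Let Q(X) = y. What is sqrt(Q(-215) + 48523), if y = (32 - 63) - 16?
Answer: 2*sqrt(12119) ≈ 220.17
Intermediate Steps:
y = -47 (y = -31 - 16 = -47)
Q(X) = -47
sqrt(Q(-215) + 48523) = sqrt(-47 + 48523) = sqrt(48476) = 2*sqrt(12119)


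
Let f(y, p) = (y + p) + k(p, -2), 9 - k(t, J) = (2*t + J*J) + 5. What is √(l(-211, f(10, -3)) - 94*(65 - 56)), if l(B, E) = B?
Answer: I*√1057 ≈ 32.512*I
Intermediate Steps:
k(t, J) = 4 - J² - 2*t (k(t, J) = 9 - ((2*t + J*J) + 5) = 9 - ((2*t + J²) + 5) = 9 - ((J² + 2*t) + 5) = 9 - (5 + J² + 2*t) = 9 + (-5 - J² - 2*t) = 4 - J² - 2*t)
f(y, p) = y - p (f(y, p) = (y + p) + (4 - 1*(-2)² - 2*p) = (p + y) + (4 - 1*4 - 2*p) = (p + y) + (4 - 4 - 2*p) = (p + y) - 2*p = y - p)
√(l(-211, f(10, -3)) - 94*(65 - 56)) = √(-211 - 94*(65 - 56)) = √(-211 - 94*9) = √(-211 - 846) = √(-1057) = I*√1057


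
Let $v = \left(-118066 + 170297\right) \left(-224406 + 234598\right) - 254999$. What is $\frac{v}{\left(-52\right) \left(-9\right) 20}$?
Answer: $\frac{532083353}{9360} \approx 56847.0$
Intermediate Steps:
$v = 532083353$ ($v = 52231 \cdot 10192 - 254999 = 532338352 - 254999 = 532083353$)
$\frac{v}{\left(-52\right) \left(-9\right) 20} = \frac{532083353}{\left(-52\right) \left(-9\right) 20} = \frac{532083353}{468 \cdot 20} = \frac{532083353}{9360}$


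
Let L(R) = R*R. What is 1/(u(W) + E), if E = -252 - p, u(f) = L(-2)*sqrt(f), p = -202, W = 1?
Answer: -1/46 ≈ -0.021739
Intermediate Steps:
L(R) = R**2
u(f) = 4*sqrt(f) (u(f) = (-2)**2*sqrt(f) = 4*sqrt(f))
E = -50 (E = -252 - 1*(-202) = -252 + 202 = -50)
1/(u(W) + E) = 1/(4*sqrt(1) - 50) = 1/(4*1 - 50) = 1/(4 - 50) = 1/(-46) = -1/46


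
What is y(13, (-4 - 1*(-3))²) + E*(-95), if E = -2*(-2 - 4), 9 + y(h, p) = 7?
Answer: -1142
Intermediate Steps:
y(h, p) = -2 (y(h, p) = -9 + 7 = -2)
E = 12 (E = -2*(-6) = 12)
y(13, (-4 - 1*(-3))²) + E*(-95) = -2 + 12*(-95) = -2 - 1140 = -1142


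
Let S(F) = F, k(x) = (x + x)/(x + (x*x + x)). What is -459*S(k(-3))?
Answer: 918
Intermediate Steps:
k(x) = 2*x/(x² + 2*x) (k(x) = (2*x)/(x + (x² + x)) = (2*x)/(x + (x + x²)) = (2*x)/(x² + 2*x) = 2*x/(x² + 2*x))
-459*S(k(-3)) = -918/(2 - 3) = -918/(-1) = -918*(-1) = -459*(-2) = 918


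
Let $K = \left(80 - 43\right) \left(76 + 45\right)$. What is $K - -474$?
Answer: $4951$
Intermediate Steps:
$K = 4477$ ($K = 37 \cdot 121 = 4477$)
$K - -474 = 4477 - -474 = 4477 + 474 = 4951$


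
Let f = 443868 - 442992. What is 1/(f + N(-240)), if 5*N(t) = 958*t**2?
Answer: 1/11037036 ≈ 9.0604e-8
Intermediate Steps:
N(t) = 958*t**2/5 (N(t) = (958*t**2)/5 = 958*t**2/5)
f = 876
1/(f + N(-240)) = 1/(876 + (958/5)*(-240)**2) = 1/(876 + (958/5)*57600) = 1/(876 + 11036160) = 1/11037036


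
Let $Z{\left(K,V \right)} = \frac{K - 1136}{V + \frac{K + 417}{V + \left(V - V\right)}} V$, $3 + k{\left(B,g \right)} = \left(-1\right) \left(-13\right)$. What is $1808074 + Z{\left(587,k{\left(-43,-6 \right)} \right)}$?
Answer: $\frac{166338233}{92} \approx 1.808 \cdot 10^{6}$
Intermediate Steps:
$k{\left(B,g \right)} = 10$ ($k{\left(B,g \right)} = -3 - -13 = -3 + 13 = 10$)
$Z{\left(K,V \right)} = \frac{V \left(-1136 + K\right)}{V + \frac{417 + K}{V}}$ ($Z{\left(K,V \right)} = \frac{-1136 + K}{V + \frac{417 + K}{V + 0}} V = \frac{-1136 + K}{V + \frac{417 + K}{V}} V = \frac{V \left(-1136 + K\right)}{V + \frac{417 + K}{V}}$)
$1808074 + Z{\left(587,k{\left(-43,-6 \right)} \right)} = 1808074 + \frac{10^{2} \left(-1136 + 587\right)}{417 + 587 + 10^{2}} = 1808074 + 100 \frac{1}{417 + 587 + 100} \left(-549\right) = 1808074 + 100 \cdot \frac{1}{1104} \left(-549\right) = 1808074 - \frac{4575}{92} = \frac{166338233}{92}$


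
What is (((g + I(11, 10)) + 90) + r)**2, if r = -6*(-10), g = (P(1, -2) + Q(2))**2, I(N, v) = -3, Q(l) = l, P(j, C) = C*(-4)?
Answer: 61009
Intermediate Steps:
P(j, C) = -4*C
g = 100 (g = (-4*(-2) + 2)**2 = (8 + 2)**2 = 10**2 = 100)
r = 60
(((g + I(11, 10)) + 90) + r)**2 = (((100 - 3) + 90) + 60)**2 = ((97 + 90) + 60)**2 = (187 + 60)**2 = 247**2 = 61009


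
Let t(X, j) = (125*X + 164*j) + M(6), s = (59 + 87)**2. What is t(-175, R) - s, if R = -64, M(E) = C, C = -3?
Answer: -53690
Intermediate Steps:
M(E) = -3
s = 21316 (s = 146**2 = 21316)
t(X, j) = -3 + 125*X + 164*j (t(X, j) = (125*X + 164*j) - 3 = -3 + 125*X + 164*j)
t(-175, R) - s = (-3 + 125*(-175) + 164*(-64)) - 1*21316 = (-3 - 21875 - 10496) - 21316 = -32374 - 21316 = -53690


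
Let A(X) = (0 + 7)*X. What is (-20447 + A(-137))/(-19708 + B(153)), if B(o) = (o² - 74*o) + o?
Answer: 10703/3734 ≈ 2.8664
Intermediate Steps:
B(o) = o² - 73*o
A(X) = 7*X
(-20447 + A(-137))/(-19708 + B(153)) = (-20447 + 7*(-137))/(-19708 + 153*(-73 + 153)) = (-20447 - 959)/(-19708 + 153*80) = -21406/(-19708 + 12240) = -21406/(-7468) = -21406*(-1/7468) = 10703/3734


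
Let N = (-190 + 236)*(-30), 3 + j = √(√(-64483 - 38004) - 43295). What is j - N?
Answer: 1377 + √(-43295 + 121*I*√7) ≈ 1377.8 + 208.08*I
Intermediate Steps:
j = -3 + √(-43295 + 121*I*√7) (j = -3 + √(√(-64483 - 38004) - 43295) = -3 + √(√(-102487) - 43295) = -3 + √(121*I*√7 - 43295) = -3 + √(-43295 + 121*I*√7) ≈ -2.2307 + 208.08*I)
N = -1380 (N = 46*(-30) = -1380)
j - N = (-3 + √(-43295 + 121*I*√7)) - 1*(-1380) = (-3 + √(-43295 + 121*I*√7)) + 1380 = 1377 + √(-43295 + 121*I*√7)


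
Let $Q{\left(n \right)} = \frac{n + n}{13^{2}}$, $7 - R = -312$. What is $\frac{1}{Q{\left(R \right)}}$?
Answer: $\frac{169}{638} \approx 0.26489$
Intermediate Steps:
$R = 319$ ($R = 7 - -312 = 7 + 312 = 319$)
$Q{\left(n \right)} = \frac{2 n}{169}$
$\frac{1}{Q{\left(R \right)}} = \frac{1}{\frac{2}{169} \cdot 319} = \frac{1}{\frac{638}{169}} = \frac{169}{638}$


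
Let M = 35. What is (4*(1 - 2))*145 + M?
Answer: -545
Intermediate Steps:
(4*(1 - 2))*145 + M = (4*(1 - 2))*145 + 35 = (4*(-1))*145 + 35 = -4*145 + 35 = -580 + 35 = -545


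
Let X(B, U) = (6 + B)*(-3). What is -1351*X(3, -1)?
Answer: 36477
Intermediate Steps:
X(B, U) = -18 - 3*B
-1351*X(3, -1) = -1351*(-18 - 3*3) = -1351*(-18 - 9) = -1351*(-27) = 36477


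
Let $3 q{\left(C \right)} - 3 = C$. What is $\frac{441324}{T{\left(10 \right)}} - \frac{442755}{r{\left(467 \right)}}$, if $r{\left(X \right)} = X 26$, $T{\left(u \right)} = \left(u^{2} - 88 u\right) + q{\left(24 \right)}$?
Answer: $- \frac{1899973371}{3120494} \approx -608.87$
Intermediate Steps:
$q{\left(C \right)} = 1 + \frac{C}{3}$
$T{\left(u \right)} = 9 + u^{2} - 88 u$ ($T{\left(u \right)} = \left(u^{2} - 88 u\right) + \left(1 + \frac{1}{3} \cdot 24\right) = \left(u^{2} - 88 u\right) + \left(1 + 8\right) = \left(u^{2} - 88 u\right) + 9 = 9 + u^{2} - 88 u$)
$r{\left(X \right)} = 26 X$
$\frac{441324}{T{\left(10 \right)}} - \frac{442755}{r{\left(467 \right)}} = \frac{441324}{9 + 10^{2} - 880} - \frac{442755}{26 \cdot 467} = \frac{441324}{9 + 100 - 880} - \frac{442755}{12142} = \frac{441324}{-771} - \frac{442755}{12142} = 441324 \left(- \frac{1}{771}\right) - \frac{442755}{12142} = - \frac{147108}{257} - \frac{442755}{12142} = - \frac{1899973371}{3120494}$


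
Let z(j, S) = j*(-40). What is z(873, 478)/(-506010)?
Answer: 1164/16867 ≈ 0.069010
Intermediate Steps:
z(j, S) = -40*j
z(873, 478)/(-506010) = -40*873/(-506010) = -34920*(-1/506010) = 1164/16867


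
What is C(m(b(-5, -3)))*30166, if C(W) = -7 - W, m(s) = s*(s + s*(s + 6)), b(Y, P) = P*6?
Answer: 107300462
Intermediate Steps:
b(Y, P) = 6*P
m(s) = s*(s + s*(6 + s))
C(m(b(-5, -3)))*30166 = (-7 - (6*(-3))**2*(7 + 6*(-3)))*30166 = (-7 - (-18)**2*(7 - 18))*30166 = (-7 - 324*(-11))*30166 = (-7 - 1*(-3564))*30166 = (-7 + 3564)*30166 = 3557*30166 = 107300462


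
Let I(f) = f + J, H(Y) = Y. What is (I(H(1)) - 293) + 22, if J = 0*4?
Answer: -270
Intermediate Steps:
J = 0
I(f) = f (I(f) = f + 0 = f)
(I(H(1)) - 293) + 22 = (1 - 293) + 22 = -292 + 22 = -270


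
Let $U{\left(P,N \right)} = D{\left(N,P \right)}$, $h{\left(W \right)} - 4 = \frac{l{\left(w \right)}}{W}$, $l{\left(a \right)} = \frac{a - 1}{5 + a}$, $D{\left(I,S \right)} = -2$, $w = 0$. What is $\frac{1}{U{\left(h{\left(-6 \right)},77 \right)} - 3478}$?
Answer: $- \frac{1}{3480} \approx -0.00028736$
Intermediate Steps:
$l{\left(a \right)} = \frac{-1 + a}{5 + a}$
$h{\left(W \right)} = 4 - \frac{1}{5 W}$ ($h{\left(W \right)} = 4 + \frac{\frac{1}{5 + 0} \left(-1 + 0\right)}{W} = 4 + \frac{\frac{1}{5} \left(-1\right)}{W} = 4 - \frac{1}{5 W}$)
$U{\left(P,N \right)} = -2$
$\frac{1}{U{\left(h{\left(-6 \right)},77 \right)} - 3478} = \frac{1}{-2 - 3478} = \frac{1}{-3480} = - \frac{1}{3480}$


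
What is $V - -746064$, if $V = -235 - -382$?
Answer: $746211$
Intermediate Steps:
$V = 147$ ($V = -235 + 382 = 147$)
$V - -746064 = 147 - -746064 = 147 + 746064 = 746211$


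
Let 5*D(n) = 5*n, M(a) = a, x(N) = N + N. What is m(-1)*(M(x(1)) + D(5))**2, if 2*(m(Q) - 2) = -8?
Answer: -98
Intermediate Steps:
x(N) = 2*N
m(Q) = -2 (m(Q) = 2 + (1/2)*(-8) = 2 - 4 = -2)
D(n) = n (D(n) = (5*n)/5 = n)
m(-1)*(M(x(1)) + D(5))**2 = -2*(2*1 + 5)**2 = -2*(2 + 5)**2 = -2*7**2 = -2*49 = -98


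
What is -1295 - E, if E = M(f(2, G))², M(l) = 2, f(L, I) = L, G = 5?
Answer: -1299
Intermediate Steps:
E = 4 (E = 2² = 4)
-1295 - E = -1295 - 1*4 = -1295 - 4 = -1299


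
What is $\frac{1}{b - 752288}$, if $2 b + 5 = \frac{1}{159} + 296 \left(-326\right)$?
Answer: $- \frac{159}{127285621} \approx -1.2492 \cdot 10^{-6}$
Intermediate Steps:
$b = - \frac{7671829}{159}$ ($b = - \frac{5}{2} + \frac{\frac{1}{159} + 296 \left(-326\right)}{2} = - \frac{5}{2} + \frac{\frac{1}{159} - 96496}{2} = - \frac{5}{2} + \frac{1}{2} \left(- \frac{15342863}{159}\right) = - \frac{5}{2} - \frac{15342863}{318} = - \frac{7671829}{159} \approx -48251.0$)
$\frac{1}{b - 752288} = \frac{1}{- \frac{7671829}{159} - 752288} = \frac{1}{- \frac{127285621}{159}} = - \frac{159}{127285621}$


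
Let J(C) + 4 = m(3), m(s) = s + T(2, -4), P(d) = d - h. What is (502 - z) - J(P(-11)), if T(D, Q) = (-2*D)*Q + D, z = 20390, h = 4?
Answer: -19905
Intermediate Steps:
P(d) = -4 + d (P(d) = d - 1*4 = d - 4 = -4 + d)
T(D, Q) = D - 2*D*Q (T(D, Q) = -2*D*Q + D = D - 2*D*Q)
m(s) = 18 + s (m(s) = s + 2*(1 - 2*(-4)) = s + 2*(1 + 8) = s + 2*9 = s + 18 = 18 + s)
J(C) = 17 (J(C) = -4 + (18 + 3) = -4 + 21 = 17)
(502 - z) - J(P(-11)) = (502 - 1*20390) - 1*17 = (502 - 20390) - 17 = -19888 - 17 = -19905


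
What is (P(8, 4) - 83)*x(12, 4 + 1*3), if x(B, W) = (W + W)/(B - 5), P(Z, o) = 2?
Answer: -162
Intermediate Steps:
x(B, W) = 2*W/(-5 + B) (x(B, W) = (2*W)/(-5 + B) = 2*W/(-5 + B))
(P(8, 4) - 83)*x(12, 4 + 1*3) = (2 - 83)*(2*(4 + 1*3)/(-5 + 12)) = -162*(4 + 3)/7 = -162*7/7 = -81*2 = -162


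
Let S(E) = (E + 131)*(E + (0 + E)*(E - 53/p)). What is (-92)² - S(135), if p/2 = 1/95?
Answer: 85528129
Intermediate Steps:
p = 2/95 ≈ 0.021053
S(E) = (131 + E)*(E + E*(-5035/2 + E)) (S(E) = (E + 131)*(E + (0 + E)*(E - 53/2/95)) = (131 + E)*(E + E*(E - 53*95/2)) = (131 + E)*(E + E*(E - 5035/2)) = (131 + E)*(E + E*(-5035/2 + E)))
(-92)² - S(135) = (-92)² - 135*(-659323 - 4771*135 + 2*135²)/2 = 8464 - 135*(-659323 - 644085 + 2*18225)/2 = 8464 - 135*(-659323 - 644085 + 36450)/2 = 8464 - 135*(-1266958)/2 = 8464 - 1*(-85519665) = 8464 + 85519665 = 85528129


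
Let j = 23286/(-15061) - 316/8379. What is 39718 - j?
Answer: 5012457327112/126196119 ≈ 39720.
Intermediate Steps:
j = -199872670/126196119 (j = 23286*(-1/15061) - 316*1/8379 = -23286/15061 - 316/8379 = -199872670/126196119 ≈ -1.5838)
39718 - j = 39718 - 1*(-199872670/126196119) = 39718 + 199872670/126196119 = 5012457327112/126196119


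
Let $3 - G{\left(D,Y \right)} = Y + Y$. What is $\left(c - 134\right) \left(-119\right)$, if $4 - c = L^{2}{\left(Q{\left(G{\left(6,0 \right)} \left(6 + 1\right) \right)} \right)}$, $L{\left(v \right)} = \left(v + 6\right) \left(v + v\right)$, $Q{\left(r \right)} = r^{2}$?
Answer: $18496909780874$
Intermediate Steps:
$G{\left(D,Y \right)} = 3 - 2 Y$ ($G{\left(D,Y \right)} = 3 - \left(Y + Y\right) = 3 - 2 Y$)
$L{\left(v \right)} = 2 v \left(6 + v\right)$ ($L{\left(v \right)} = \left(6 + v\right) 2 v = 2 v \left(6 + v\right)$)
$c = -155436216512$ ($c = 4 - \left(2 \left(\left(3 - 0\right) \left(6 + 1\right)\right)^{2} \left(6 + \left(\left(3 - 0\right) \left(6 + 1\right)\right)^{2}\right)\right)^{2} = 4 - \left(2 \left(\left(3 + 0\right) 7\right)^{2} \left(6 + \left(\left(3 + 0\right) 7\right)^{2}\right)\right)^{2} = 4 - \left(2 \left(3 \cdot 7\right)^{2} \left(6 + \left(3 \cdot 7\right)^{2}\right)\right)^{2} = 4 - \left(2 \cdot 21^{2} \left(6 + 21^{2}\right)\right)^{2} = 4 - \left(2 \cdot 441 \left(6 + 441\right)\right)^{2} = 4 - \left(2 \cdot 441 \cdot 447\right)^{2} = 4 - 394254^{2} = 4 - 155436216516 = -155436216512$)
$\left(c - 134\right) \left(-119\right) = \left(-155436216512 - 134\right) \left(-119\right) = \left(-155436216646\right) \left(-119\right) = 18496909780874$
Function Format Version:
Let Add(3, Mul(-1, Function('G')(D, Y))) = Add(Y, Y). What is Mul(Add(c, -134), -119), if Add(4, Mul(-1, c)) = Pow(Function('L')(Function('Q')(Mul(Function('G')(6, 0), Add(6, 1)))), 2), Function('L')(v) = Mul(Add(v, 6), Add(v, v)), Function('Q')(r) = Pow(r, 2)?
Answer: 18496909780874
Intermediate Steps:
Function('G')(D, Y) = Add(3, Mul(-2, Y)) (Function('G')(D, Y) = Add(3, Mul(-1, Add(Y, Y))) = Add(3, Mul(-1, Mul(2, Y))) = Add(3, Mul(-2, Y)))
Function('L')(v) = Mul(2, v, Add(6, v)) (Function('L')(v) = Mul(Add(6, v), Mul(2, v)) = Mul(2, v, Add(6, v)))
c = -155436216512 (c = Add(4, Mul(-1, Pow(Mul(2, Pow(Mul(Add(3, Mul(-2, 0)), Add(6, 1)), 2), Add(6, Pow(Mul(Add(3, Mul(-2, 0)), Add(6, 1)), 2))), 2))) = Add(4, Mul(-1, Pow(Mul(2, Pow(Mul(Add(3, 0), 7), 2), Add(6, Pow(Mul(Add(3, 0), 7), 2))), 2))) = Add(4, Mul(-1, Pow(Mul(2, Pow(Mul(3, 7), 2), Add(6, Pow(Mul(3, 7), 2))), 2))) = Add(4, Mul(-1, Pow(Mul(2, Pow(21, 2), Add(6, Pow(21, 2))), 2))) = Add(4, Mul(-1, Pow(Mul(2, 441, Add(6, 441)), 2))) = Add(4, Mul(-1, Pow(Mul(2, 441, 447), 2))) = Add(4, Mul(-1, Pow(394254, 2))) = Add(4, Mul(-1, 155436216516)) = Add(4, -155436216516) = -155436216512)
Mul(Add(c, -134), -119) = Mul(Add(-155436216512, -134), -119) = Mul(-155436216646, -119) = 18496909780874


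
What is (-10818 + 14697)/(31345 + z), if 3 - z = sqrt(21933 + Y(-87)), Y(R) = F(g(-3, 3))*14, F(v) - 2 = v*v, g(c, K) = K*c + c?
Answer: 13510988/109185903 + 431*sqrt(23977)/109185903 ≈ 0.12435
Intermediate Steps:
g(c, K) = c + K*c
F(v) = 2 + v**2 (F(v) = 2 + v*v = 2 + v**2)
Y(R) = 2044 (Y(R) = (2 + (-3*(1 + 3))**2)*14 = (2 + (-3*4)**2)*14 = (2 + (-12)**2)*14 = (2 + 144)*14 = 146*14 = 2044)
z = 3 - sqrt(23977) (z = 3 - sqrt(21933 + 2044) = 3 - sqrt(23977) ≈ -151.84)
(-10818 + 14697)/(31345 + z) = (-10818 + 14697)/(31345 + (3 - sqrt(23977))) = 3879/(31348 - sqrt(23977))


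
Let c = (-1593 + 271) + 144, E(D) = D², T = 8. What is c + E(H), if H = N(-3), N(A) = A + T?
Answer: -1153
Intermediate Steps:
N(A) = 8 + A (N(A) = A + 8 = 8 + A)
H = 5 (H = 8 - 3 = 5)
c = -1178 (c = -1322 + 144 = -1178)
c + E(H) = -1178 + 5² = -1178 + 25 = -1153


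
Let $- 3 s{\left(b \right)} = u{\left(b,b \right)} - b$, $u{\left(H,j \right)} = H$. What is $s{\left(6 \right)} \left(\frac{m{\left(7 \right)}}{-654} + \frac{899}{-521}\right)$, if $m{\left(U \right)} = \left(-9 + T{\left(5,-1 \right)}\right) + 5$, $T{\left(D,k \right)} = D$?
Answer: $0$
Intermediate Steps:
$m{\left(U \right)} = 1$ ($m{\left(U \right)} = \left(-9 + 5\right) + 5 = -4 + 5 = 1$)
$s{\left(b \right)} = 0$ ($s{\left(b \right)} = - \frac{b - b}{3} = \left(- \frac{1}{3}\right) 0 = 0$)
$s{\left(6 \right)} \left(\frac{m{\left(7 \right)}}{-654} + \frac{899}{-521}\right) = 0 \left(1 \frac{1}{-654} + \frac{899}{-521}\right) = 0 \left(1 \left(- \frac{1}{654}\right) + 899 \left(- \frac{1}{521}\right)\right) = 0 \left(- \frac{1}{654} - \frac{899}{521}\right) = 0 \left(- \frac{588467}{340734}\right) = 0$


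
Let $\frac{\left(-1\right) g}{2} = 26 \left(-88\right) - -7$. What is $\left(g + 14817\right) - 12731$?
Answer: $6648$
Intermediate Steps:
$g = 4562$ ($g = - 2 \left(26 \left(-88\right) - -7\right) = - 2 \left(-2288 + \left(-3 + 10\right)\right) = - 2 \left(-2288 + 7\right) = \left(-2\right) \left(-2281\right) = 4562$)
$\left(g + 14817\right) - 12731 = \left(4562 + 14817\right) - 12731 = 19379 - 12731 = 6648$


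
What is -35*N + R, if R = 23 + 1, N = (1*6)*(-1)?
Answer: 234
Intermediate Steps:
N = -6 (N = 6*(-1) = -6)
R = 24
-35*N + R = -35*(-6) + 24 = 210 + 24 = 234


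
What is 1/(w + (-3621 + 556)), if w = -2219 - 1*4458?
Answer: -1/9742 ≈ -0.00010265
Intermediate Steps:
w = -6677 (w = -2219 - 4458 = -6677)
1/(w + (-3621 + 556)) = 1/(-6677 + (-3621 + 556)) = 1/(-6677 - 3065) = 1/(-9742) = -1/9742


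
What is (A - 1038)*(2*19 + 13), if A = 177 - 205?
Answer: -54366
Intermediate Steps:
A = -28
(A - 1038)*(2*19 + 13) = (-28 - 1038)*(2*19 + 13) = -1066*(38 + 13) = -1066*51 = -54366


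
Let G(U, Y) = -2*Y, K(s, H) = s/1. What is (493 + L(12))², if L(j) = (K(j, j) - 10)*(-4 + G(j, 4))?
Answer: 219961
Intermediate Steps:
K(s, H) = s (K(s, H) = s*1 = s)
L(j) = 120 - 12*j (L(j) = (j - 10)*(-4 - 2*4) = (-10 + j)*(-4 - 8) = (-10 + j)*(-12) = 120 - 12*j)
(493 + L(12))² = (493 + (120 - 12*12))² = (493 + (120 - 144))² = (493 - 24)² = 469² = 219961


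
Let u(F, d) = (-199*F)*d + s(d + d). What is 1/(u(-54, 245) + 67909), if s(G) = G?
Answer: 1/2701169 ≈ 3.7021e-7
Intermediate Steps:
u(F, d) = 2*d - 199*F*d (u(F, d) = (-199*F)*d + (d + d) = -199*F*d + 2*d = 2*d - 199*F*d)
1/(u(-54, 245) + 67909) = 1/(245*(2 - 199*(-54)) + 67909) = 1/(245*(2 + 10746) + 67909) = 1/(245*10748 + 67909) = 1/(2633260 + 67909) = 1/2701169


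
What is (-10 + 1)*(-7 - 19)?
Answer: 234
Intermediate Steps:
(-10 + 1)*(-7 - 19) = -9*(-26) = 234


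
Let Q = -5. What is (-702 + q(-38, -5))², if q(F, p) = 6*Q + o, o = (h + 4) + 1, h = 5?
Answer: 521284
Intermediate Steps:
o = 10 (o = (5 + 4) + 1 = 9 + 1 = 10)
q(F, p) = -20 (q(F, p) = 6*(-5) + 10 = -30 + 10 = -20)
(-702 + q(-38, -5))² = (-702 - 20)² = (-722)² = 521284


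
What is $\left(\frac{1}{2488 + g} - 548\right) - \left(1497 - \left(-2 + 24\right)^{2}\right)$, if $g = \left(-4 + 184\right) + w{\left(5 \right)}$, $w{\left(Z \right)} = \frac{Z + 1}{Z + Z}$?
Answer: $- \frac{20828418}{13343} \approx -1561.0$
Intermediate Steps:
$w{\left(Z \right)} = \frac{1 + Z}{2 Z}$
$g = \frac{903}{5}$ ($g = \left(-4 + 184\right) + \frac{1 + 5}{2 \cdot 5} = 180 + \frac{1}{2} \cdot \frac{1}{5} \cdot 6 = 180 + \frac{3}{5} = \frac{903}{5} \approx 180.6$)
$\left(\frac{1}{2488 + g} - 548\right) - \left(1497 - \left(-2 + 24\right)^{2}\right) = \left(\frac{1}{2488 + \frac{903}{5}} - 548\right) - \left(1497 - \left(-2 + 24\right)^{2}\right) = \left(\frac{1}{\frac{13343}{5}} - 548\right) - \left(1497 - 22^{2}\right) = \left(\frac{5}{13343} - 548\right) - \left(1497 - 484\right) = - \frac{7311959}{13343} - \left(1497 - 484\right) = - \frac{7311959}{13343} - 1013 = - \frac{20828418}{13343}$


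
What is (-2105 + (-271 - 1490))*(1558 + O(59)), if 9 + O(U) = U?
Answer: -6216528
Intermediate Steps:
O(U) = -9 + U
(-2105 + (-271 - 1490))*(1558 + O(59)) = (-2105 + (-271 - 1490))*(1558 + (-9 + 59)) = (-2105 - 1761)*(1558 + 50) = -3866*1608 = -6216528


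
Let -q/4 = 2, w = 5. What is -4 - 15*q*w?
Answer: 596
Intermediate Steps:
q = -8 (q = -4*2 = -8)
-4 - 15*q*w = -4 - (-120)*5 = -4 - 15*(-40) = -4 + 600 = 596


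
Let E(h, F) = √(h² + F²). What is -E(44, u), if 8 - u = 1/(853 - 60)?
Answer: -√1257685313/793 ≈ -44.721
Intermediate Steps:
u = 6343/793 (u = 8 - 1/(853 - 60) = 8 - 1/793 = 6343/793 ≈ 7.9987)
E(h, F) = √(F² + h²)
-E(44, u) = -√((6343/793)² + 44²) = -√(40233649/628849 + 1936) = -√(1257685313/628849) = -√1257685313/793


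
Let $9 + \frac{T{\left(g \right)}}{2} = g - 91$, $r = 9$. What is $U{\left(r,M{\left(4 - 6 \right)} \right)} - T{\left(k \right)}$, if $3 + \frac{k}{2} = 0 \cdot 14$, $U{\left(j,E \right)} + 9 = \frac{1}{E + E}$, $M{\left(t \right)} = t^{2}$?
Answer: $\frac{1625}{8} \approx 203.13$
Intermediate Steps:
$U{\left(j,E \right)} = -9 + \frac{1}{2 E}$ ($U{\left(j,E \right)} = -9 + \frac{1}{E + E} = -9 + \frac{1}{2 E}$)
$k = -6$ ($k = -6 + 2 \cdot 0 \cdot 14 = -6 + 2 \cdot 0 = -6 + 0 = -6$)
$T{\left(g \right)} = -200 + 2 g$ ($T{\left(g \right)} = -18 + 2 \left(g - 91\right) = -18 + 2 \left(-91 + g\right) = -18 + \left(-182 + 2 g\right) = -200 + 2 g$)
$U{\left(r,M{\left(4 - 6 \right)} \right)} - T{\left(k \right)} = \left(-9 + \frac{1}{2 \left(4 - 6\right)^{2}}\right) - \left(-200 + 2 \left(-6\right)\right) = \left(-9 + \frac{1}{2 \left(-2\right)^{2}}\right) - \left(-200 - 12\right) = \left(-9 + \frac{1}{2 \cdot 4}\right) - -212 = \left(-9 + \frac{1}{2} \cdot \frac{1}{4}\right) + 212 = \left(-9 + \frac{1}{8}\right) + 212 = - \frac{71}{8} + 212 = \frac{1625}{8}$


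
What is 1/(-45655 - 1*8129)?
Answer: -1/53784 ≈ -1.8593e-5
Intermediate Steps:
1/(-45655 - 1*8129) = 1/(-45655 - 8129) = 1/(-53784) = -1/53784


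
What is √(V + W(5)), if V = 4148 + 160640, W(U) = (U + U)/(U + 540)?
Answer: 3*√217538494/109 ≈ 405.94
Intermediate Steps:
W(U) = 2*U/(540 + U) (W(U) = (2*U)/(540 + U) = 2*U/(540 + U))
V = 164788
√(V + W(5)) = √(164788 + 2*5/(540 + 5)) = √(164788 + 2*5/545) = √(164788 + 2*5*(1/545)) = √(164788 + 2/109) = √(17961894/109) = 3*√217538494/109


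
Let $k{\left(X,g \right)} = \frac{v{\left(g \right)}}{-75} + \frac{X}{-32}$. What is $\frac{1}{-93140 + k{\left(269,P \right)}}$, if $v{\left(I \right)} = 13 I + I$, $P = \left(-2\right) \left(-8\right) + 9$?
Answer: $- \frac{96}{8942695} \approx -1.0735 \cdot 10^{-5}$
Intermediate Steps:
$P = 25$ ($P = 16 + 9 = 25$)
$v{\left(I \right)} = 14 I$
$k{\left(X,g \right)} = - \frac{14 g}{75} - \frac{X}{32}$ ($k{\left(X,g \right)} = \frac{14 g}{-75} + \frac{X}{-32} = 14 g \left(- \frac{1}{75}\right) + X \left(- \frac{1}{32}\right) = - \frac{14 g}{75} - \frac{X}{32}$)
$\frac{1}{-93140 + k{\left(269,P \right)}} = \frac{1}{-93140 - \frac{1255}{96}} = \frac{1}{- \frac{8942695}{96}} = - \frac{96}{8942695}$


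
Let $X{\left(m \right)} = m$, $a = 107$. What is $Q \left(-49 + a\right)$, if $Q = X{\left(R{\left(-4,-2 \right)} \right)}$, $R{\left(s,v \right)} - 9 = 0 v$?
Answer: $522$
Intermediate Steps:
$R{\left(s,v \right)} = 9$ ($R{\left(s,v \right)} = 9 + 0 v = 9 + 0 = 9$)
$Q = 9$
$Q \left(-49 + a\right) = 9 \left(-49 + 107\right) = 9 \cdot 58 = 522$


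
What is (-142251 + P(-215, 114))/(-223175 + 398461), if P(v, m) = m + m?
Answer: -142023/175286 ≈ -0.81024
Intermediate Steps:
P(v, m) = 2*m
(-142251 + P(-215, 114))/(-223175 + 398461) = (-142251 + 2*114)/(-223175 + 398461) = (-142251 + 228)/175286 = -142023*1/175286 = -142023/175286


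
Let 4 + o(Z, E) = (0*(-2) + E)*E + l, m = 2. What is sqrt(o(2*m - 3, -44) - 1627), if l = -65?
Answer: 4*sqrt(15) ≈ 15.492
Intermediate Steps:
o(Z, E) = -69 + E**2 (o(Z, E) = -4 + ((0*(-2) + E)*E - 65) = -4 + ((0 + E)*E - 65) = -4 + (E*E - 65) = -4 + (E**2 - 65) = -4 + (-65 + E**2) = -69 + E**2)
sqrt(o(2*m - 3, -44) - 1627) = sqrt((-69 + (-44)**2) - 1627) = sqrt((-69 + 1936) - 1627) = sqrt(1867 - 1627) = sqrt(240) = 4*sqrt(15)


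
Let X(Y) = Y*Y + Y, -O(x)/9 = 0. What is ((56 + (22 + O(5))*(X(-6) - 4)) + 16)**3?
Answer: 267089984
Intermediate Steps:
O(x) = 0 (O(x) = -9*0 = 0)
X(Y) = Y + Y**2 (X(Y) = Y**2 + Y = Y + Y**2)
((56 + (22 + O(5))*(X(-6) - 4)) + 16)**3 = ((56 + (22 + 0)*(-6*(1 - 6) - 4)) + 16)**3 = ((56 + 22*(-6*(-5) - 4)) + 16)**3 = ((56 + 22*(30 - 4)) + 16)**3 = ((56 + 22*26) + 16)**3 = ((56 + 572) + 16)**3 = (628 + 16)**3 = 644**3 = 267089984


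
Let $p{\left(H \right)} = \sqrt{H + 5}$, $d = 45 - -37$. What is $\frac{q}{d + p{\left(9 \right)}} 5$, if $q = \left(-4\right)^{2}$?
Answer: $\frac{656}{671} - \frac{8 \sqrt{14}}{671} \approx 0.93303$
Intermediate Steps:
$d = 82$ ($d = 45 + 37 = 82$)
$q = 16$
$p{\left(H \right)} = \sqrt{5 + H}$
$\frac{q}{d + p{\left(9 \right)}} 5 = \frac{1}{82 + \sqrt{5 + 9}} \cdot 16 \cdot 5 = \frac{1}{82 + \sqrt{14}} \cdot 16 \cdot 5 = \frac{16}{82 + \sqrt{14}} \cdot 5 = \frac{80}{82 + \sqrt{14}}$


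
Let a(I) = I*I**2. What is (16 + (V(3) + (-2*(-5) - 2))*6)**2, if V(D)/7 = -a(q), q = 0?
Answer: 4096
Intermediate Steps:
a(I) = I**3
V(D) = 0 (V(D) = 7*(-1*0**3) = 7*(-1*0) = 7*0 = 0)
(16 + (V(3) + (-2*(-5) - 2))*6)**2 = (16 + (0 + (-2*(-5) - 2))*6)**2 = (16 + (0 + (10 - 2))*6)**2 = (16 + (0 + 8)*6)**2 = (16 + 8*6)**2 = (16 + 48)**2 = 64**2 = 4096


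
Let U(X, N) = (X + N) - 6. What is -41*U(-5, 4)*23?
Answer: 6601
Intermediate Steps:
U(X, N) = -6 + N + X (U(X, N) = (N + X) - 6 = -6 + N + X)
-41*U(-5, 4)*23 = -41*(-6 + 4 - 5)*23 = -41*(-7)*23 = 287*23 = 6601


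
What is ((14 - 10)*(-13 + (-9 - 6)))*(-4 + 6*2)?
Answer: -896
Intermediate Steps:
((14 - 10)*(-13 + (-9 - 6)))*(-4 + 6*2) = (4*(-13 - 15))*(-4 + 12) = (4*(-28))*8 = -112*8 = -896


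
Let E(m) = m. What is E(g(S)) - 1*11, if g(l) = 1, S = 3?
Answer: -10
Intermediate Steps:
E(g(S)) - 1*11 = 1 - 1*11 = 1 - 11 = -10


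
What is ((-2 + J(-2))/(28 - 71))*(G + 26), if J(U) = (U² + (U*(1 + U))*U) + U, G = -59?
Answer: -132/43 ≈ -3.0698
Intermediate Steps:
J(U) = U + U² + U²*(1 + U) (J(U) = (U² + U²*(1 + U)) + U = U + U² + U²*(1 + U))
((-2 + J(-2))/(28 - 71))*(G + 26) = ((-2 - 2*(1 + (-2)² + 2*(-2)))/(28 - 71))*(-59 + 26) = ((-2 - 2*(1 + 4 - 4))/(-43))*(-33) = ((-2 - 2*1)*(-1/43))*(-33) = ((-2 - 2)*(-1/43))*(-33) = -4*(-1/43)*(-33) = (4/43)*(-33) = -132/43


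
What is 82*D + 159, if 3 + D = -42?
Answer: -3531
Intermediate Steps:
D = -45 (D = -3 - 42 = -45)
82*D + 159 = 82*(-45) + 159 = -3690 + 159 = -3531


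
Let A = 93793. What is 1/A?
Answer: 1/93793 ≈ 1.0662e-5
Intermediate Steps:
1/A = 1/93793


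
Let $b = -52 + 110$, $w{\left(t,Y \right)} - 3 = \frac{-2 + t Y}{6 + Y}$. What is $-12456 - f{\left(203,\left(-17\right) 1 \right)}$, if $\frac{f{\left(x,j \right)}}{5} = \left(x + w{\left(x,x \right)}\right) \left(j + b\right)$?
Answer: $- \frac{19876809}{209} \approx -95104.0$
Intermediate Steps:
$w{\left(t,Y \right)} = 3 + \frac{-2 + Y t}{6 + Y}$ ($w{\left(t,Y \right)} = 3 + \frac{-2 + t Y}{6 + Y} = 3 + \frac{-2 + Y t}{6 + Y}$)
$b = 58$
$f{\left(x,j \right)} = 5 \left(58 + j\right) \left(x + \frac{16 + x^{2} + 3 x}{6 + x}\right)$ ($f{\left(x,j \right)} = 5 \left(x + \frac{16 + 3 x + x x}{6 + x}\right) \left(j + 58\right) = 5 \left(x + \frac{16 + 3 x + x^{2}}{6 + x}\right) \left(58 + j\right) = 5 \left(x + \frac{16 + x^{2} + 3 x}{6 + x}\right) \left(58 + j\right) = 5 \left(58 + j\right) \left(x + \frac{16 + x^{2} + 3 x}{6 + x}\right)$)
$-12456 - f{\left(203,\left(-17\right) 1 \right)} = -12456 - \frac{5 \left(928 + 16 \left(\left(-17\right) 1\right) + 116 \cdot 203^{2} + 522 \cdot 203 + 2 \left(\left(-17\right) 1\right) 203^{2} + 9 \left(\left(-17\right) 1\right) 203\right)}{6 + 203} = -12456 - \frac{5 \left(928 + 16 \left(-17\right) + 116 \cdot 41209 + 105966 + 2 \left(-17\right) 41209 + 9 \left(-17\right) 203\right)}{209} = -12456 - 5 \cdot \frac{1}{209} \left(928 - 272 + 4780244 + 105966 - 1401106 - 31059\right) = -12456 - 5 \cdot \frac{1}{209} \cdot 3454701 = -12456 - \frac{17273505}{209} = - \frac{19876809}{209}$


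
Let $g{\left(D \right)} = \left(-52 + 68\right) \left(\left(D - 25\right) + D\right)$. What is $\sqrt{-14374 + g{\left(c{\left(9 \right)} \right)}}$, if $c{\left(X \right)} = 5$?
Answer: $i \sqrt{14614} \approx 120.89 i$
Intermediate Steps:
$g{\left(D \right)} = -400 + 32 D$ ($g{\left(D \right)} = 16 \left(\left(-25 + D\right) + D\right) = 16 \left(-25 + 2 D\right) = -400 + 32 D$)
$\sqrt{-14374 + g{\left(c{\left(9 \right)} \right)}} = \sqrt{-14374 + \left(-400 + 32 \cdot 5\right)} = \sqrt{-14374 + \left(-400 + 160\right)} = \sqrt{-14374 - 240} = \sqrt{-14614} = i \sqrt{14614}$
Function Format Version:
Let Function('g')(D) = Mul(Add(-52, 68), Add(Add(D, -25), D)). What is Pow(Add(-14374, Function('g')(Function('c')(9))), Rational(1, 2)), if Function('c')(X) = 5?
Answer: Mul(I, Pow(14614, Rational(1, 2))) ≈ Mul(120.89, I)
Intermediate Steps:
Function('g')(D) = Add(-400, Mul(32, D)) (Function('g')(D) = Mul(16, Add(Add(-25, D), D)) = Mul(16, Add(-25, Mul(2, D))) = Add(-400, Mul(32, D)))
Pow(Add(-14374, Function('g')(Function('c')(9))), Rational(1, 2)) = Pow(Add(-14374, Add(-400, Mul(32, 5))), Rational(1, 2)) = Pow(Add(-14374, Add(-400, 160)), Rational(1, 2)) = Pow(Add(-14374, -240), Rational(1, 2)) = Pow(-14614, Rational(1, 2)) = Mul(I, Pow(14614, Rational(1, 2)))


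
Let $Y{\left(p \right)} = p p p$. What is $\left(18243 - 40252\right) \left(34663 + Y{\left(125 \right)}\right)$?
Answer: $-43749226092$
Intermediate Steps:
$Y{\left(p \right)} = p^{3}$ ($Y{\left(p \right)} = p^{2} p = p^{3}$)
$\left(18243 - 40252\right) \left(34663 + Y{\left(125 \right)}\right) = \left(18243 - 40252\right) \left(34663 + 125^{3}\right) = - 22009 \left(34663 + 1953125\right) = \left(-22009\right) 1987788 = -43749226092$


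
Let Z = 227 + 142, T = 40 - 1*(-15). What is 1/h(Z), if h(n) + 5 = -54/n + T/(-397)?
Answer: -16277/86022 ≈ -0.18922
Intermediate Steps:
T = 55 (T = 40 + 15 = 55)
Z = 369
h(n) = -2040/397 - 54/n (h(n) = -5 + (-54/n + 55/(-397)) = -5 + (-54/n + 55*(-1/397)) = -5 + (-54/n - 55/397) = -5 + (-55/397 - 54/n) = -2040/397 - 54/n)
1/h(Z) = 1/(-2040/397 - 54/369) = 1/(-2040/397 - 54*1/369) = 1/(-2040/397 - 6/41) = 1/(-86022/16277) = -16277/86022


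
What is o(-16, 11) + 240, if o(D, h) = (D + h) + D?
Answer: 219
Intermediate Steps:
o(D, h) = h + 2*D
o(-16, 11) + 240 = (11 + 2*(-16)) + 240 = (11 - 32) + 240 = -21 + 240 = 219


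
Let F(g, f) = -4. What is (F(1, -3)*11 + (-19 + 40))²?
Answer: 529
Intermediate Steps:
(F(1, -3)*11 + (-19 + 40))² = (-4*11 + (-19 + 40))² = (-44 + 21)² = (-23)² = 529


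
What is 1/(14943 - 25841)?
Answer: -1/10898 ≈ -9.1760e-5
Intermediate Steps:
1/(14943 - 25841) = 1/(-10898) = -1/10898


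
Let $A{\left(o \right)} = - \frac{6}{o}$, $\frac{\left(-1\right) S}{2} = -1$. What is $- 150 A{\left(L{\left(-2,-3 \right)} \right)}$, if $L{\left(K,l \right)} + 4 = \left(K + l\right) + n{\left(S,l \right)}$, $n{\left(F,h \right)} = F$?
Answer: $- \frac{900}{7} \approx -128.57$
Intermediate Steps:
$S = 2$ ($S = \left(-2\right) \left(-1\right) = 2$)
$L{\left(K,l \right)} = -2 + K + l$ ($L{\left(K,l \right)} = -4 + \left(\left(K + l\right) + 2\right) = -4 + \left(2 + K + l\right) = -2 + K + l$)
$- 150 A{\left(L{\left(-2,-3 \right)} \right)} = - 150 \left(- \frac{6}{-2 - 2 - 3}\right) = - 150 \left(- \frac{6}{-7}\right) = - 150 \left(\left(-6\right) \left(- \frac{1}{7}\right)\right) = \left(-150\right) \frac{6}{7} = - \frac{900}{7}$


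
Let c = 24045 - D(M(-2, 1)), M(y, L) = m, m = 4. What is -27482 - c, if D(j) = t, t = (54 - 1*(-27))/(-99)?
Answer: -566806/11 ≈ -51528.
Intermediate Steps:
M(y, L) = 4
t = -9/11 (t = (54 + 27)*(-1/99) = 81*(-1/99) = -9/11 ≈ -0.81818)
D(j) = -9/11
c = 264504/11 (c = 24045 - 1*(-9/11) = 24045 + 9/11 = 264504/11 ≈ 24046.)
-27482 - c = -27482 - 1*264504/11 = -27482 - 264504/11 = -566806/11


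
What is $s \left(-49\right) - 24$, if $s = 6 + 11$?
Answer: $-857$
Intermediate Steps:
$s = 17$
$s \left(-49\right) - 24 = 17 \left(-49\right) - 24 = -833 - 24 = -857$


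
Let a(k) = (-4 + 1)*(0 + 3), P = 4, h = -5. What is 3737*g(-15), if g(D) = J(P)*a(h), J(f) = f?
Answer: -134532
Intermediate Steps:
a(k) = -9 (a(k) = -3*3 = -9)
g(D) = -36 (g(D) = 4*(-9) = -36)
3737*g(-15) = 3737*(-36) = -134532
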